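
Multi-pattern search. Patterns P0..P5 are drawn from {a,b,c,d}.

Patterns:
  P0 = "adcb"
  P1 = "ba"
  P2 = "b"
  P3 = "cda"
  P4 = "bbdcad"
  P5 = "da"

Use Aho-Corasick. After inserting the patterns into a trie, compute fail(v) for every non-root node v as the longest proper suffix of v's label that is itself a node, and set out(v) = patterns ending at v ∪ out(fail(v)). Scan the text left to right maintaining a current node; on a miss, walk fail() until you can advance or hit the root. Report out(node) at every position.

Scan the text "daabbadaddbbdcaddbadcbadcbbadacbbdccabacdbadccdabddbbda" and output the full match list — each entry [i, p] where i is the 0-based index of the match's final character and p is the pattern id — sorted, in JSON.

Construct AC machine:
Trie nodes:
  n0 'ε': a→1 b→5 c→7 d→15
  n1 'a': d→2
  n2 'ad': c→3
  n3 'adc': b→4
  n4 'adcb': ·  [P0 ends]
  n5 'b': a→6 b→10  [P2 ends]
  n6 'ba': ·  [P1 ends]
  n7 'c': d→8
  n8 'cd': a→9
  n9 'cda': ·  [P3 ends]
  n10 'bb': d→11
  n11 'bbd': c→12
  n12 'bbdc': a→13
  n13 'bbdca': d→14
  n14 'bbdcad': ·  [P4 ends]
  n15 'd': a→16
  n16 'da': ·  [P5 ends]

BFS fail/out derivation:
  fail(1) 'a': from fail(0)=0 chase 'a': 0 ⇒ 0;  out=∅∪out(0)=∅
  fail(5) 'b': from fail(0)=0 chase 'b': 0 ⇒ 0;  out={2}∪out(0)={2}
  fail(7) 'c': from fail(0)=0 chase 'c': 0 ⇒ 0;  out=∅∪out(0)=∅
  fail(15) 'd': from fail(0)=0 chase 'd': 0 ⇒ 0;  out=∅∪out(0)=∅
  fail(2) 'ad': from fail(1)=0 chase 'd': 0 ⇒ 15;  out=∅∪out(15)=∅
  fail(6) 'ba': from fail(5)=0 chase 'a': 0 ⇒ 1;  out={1}∪out(1)={1}
  fail(8) 'cd': from fail(7)=0 chase 'd': 0 ⇒ 15;  out=∅∪out(15)=∅
  fail(10) 'bb': from fail(5)=0 chase 'b': 0 ⇒ 5;  out=∅∪out(5)={2}
  fail(16) 'da': from fail(15)=0 chase 'a': 0 ⇒ 1;  out={5}∪out(1)={5}
  fail(3) 'adc': from fail(2)=15 chase 'c': 15→0 ⇒ 7;  out=∅∪out(7)=∅
  fail(9) 'cda': from fail(8)=15 chase 'a': 15 ⇒ 16;  out={3}∪out(16)={3,5}
  fail(11) 'bbd': from fail(10)=5 chase 'd': 5→0 ⇒ 15;  out=∅∪out(15)=∅
  fail(4) 'adcb': from fail(3)=7 chase 'b': 7→0 ⇒ 5;  out={0}∪out(5)={0,2}
  fail(12) 'bbdc': from fail(11)=15 chase 'c': 15→0 ⇒ 7;  out=∅∪out(7)=∅
  fail(13) 'bbdca': from fail(12)=7 chase 'a': 7→0 ⇒ 1;  out=∅∪out(1)=∅
  fail(14) 'bbdcad': from fail(13)=1 chase 'd': 1 ⇒ 2;  out={4}∪out(2)={4}

Text stream:
[0] read 'd'  n0⇒n15
[1] read 'a'  n15⇒n16  → match P5@[0:1]
[2] read 'a'  n16⇒n1 (fail-walked)
[3] read 'b'  n1⇒n5 (fail-walked)  → match P2@[3:3]
[4] read 'b'  n5⇒n10  → match P2@[4:4]
[5] read 'a'  n10⇒n6 (fail-walked)  → match P1@[4:5]
[6] read 'd'  n6⇒n2 (fail-walked)
[7] read 'a'  n2⇒n16 (fail-walked)  → match P5@[6:7]
[8] read 'd'  n16⇒n2 (fail-walked)
[9] read 'd'  n2⇒n15 (fail-walked)
[10] read 'b'  n15⇒n5 (fail-walked)  → match P2@[10:10]
[11] read 'b'  n5⇒n10  → match P2@[11:11]
[12] read 'd'  n10⇒n11
[13] read 'c'  n11⇒n12
[14] read 'a'  n12⇒n13
[15] read 'd'  n13⇒n14  → match P4@[10:15]
[16] read 'd'  n14⇒n15 (fail-walked)
[17] read 'b'  n15⇒n5 (fail-walked)  → match P2@[17:17]
[18] read 'a'  n5⇒n6  → match P1@[17:18]
[19] read 'd'  n6⇒n2 (fail-walked)
[20] read 'c'  n2⇒n3
[21] read 'b'  n3⇒n4  → match P0@[18:21],P2@[21:21]
[22] read 'a'  n4⇒n6 (fail-walked)  → match P1@[21:22]
[23] read 'd'  n6⇒n2 (fail-walked)
[24] read 'c'  n2⇒n3
[25] read 'b'  n3⇒n4  → match P0@[22:25],P2@[25:25]
[26] read 'b'  n4⇒n10 (fail-walked)  → match P2@[26:26]
[27] read 'a'  n10⇒n6 (fail-walked)  → match P1@[26:27]
[28] read 'd'  n6⇒n2 (fail-walked)
[29] read 'a'  n2⇒n16 (fail-walked)  → match P5@[28:29]
[30] read 'c'  n16⇒n7 (fail-walked)
[31] read 'b'  n7⇒n5 (fail-walked)  → match P2@[31:31]
[32] read 'b'  n5⇒n10  → match P2@[32:32]
[33] read 'd'  n10⇒n11
[34] read 'c'  n11⇒n12
[35] read 'c'  n12⇒n7 (fail-walked)
[36] read 'a'  n7⇒n1 (fail-walked)
[37] read 'b'  n1⇒n5 (fail-walked)  → match P2@[37:37]
[38] read 'a'  n5⇒n6  → match P1@[37:38]
[39] read 'c'  n6⇒n7 (fail-walked)
[40] read 'd'  n7⇒n8
[41] read 'b'  n8⇒n5 (fail-walked)  → match P2@[41:41]
[42] read 'a'  n5⇒n6  → match P1@[41:42]
[43] read 'd'  n6⇒n2 (fail-walked)
[44] read 'c'  n2⇒n3
[45] read 'c'  n3⇒n7 (fail-walked)
[46] read 'd'  n7⇒n8
[47] read 'a'  n8⇒n9  → match P3@[45:47],P5@[46:47]
[48] read 'b'  n9⇒n5 (fail-walked)  → match P2@[48:48]
[49] read 'd'  n5⇒n15 (fail-walked)
[50] read 'd'  n15⇒n15 (fail-walked)
[51] read 'b'  n15⇒n5 (fail-walked)  → match P2@[51:51]
[52] read 'b'  n5⇒n10  → match P2@[52:52]
[53] read 'd'  n10⇒n11
[54] read 'a'  n11⇒n16 (fail-walked)  → match P5@[53:54]

Matches: [[1,5],[3,2],[4,2],[5,1],[7,5],[10,2],[11,2],[15,4],[17,2],[18,1],[21,0],[21,2],[22,1],[25,0],[25,2],[26,2],[27,1],[29,5],[31,2],[32,2],[37,2],[38,1],[41,2],[42,1],[47,3],[47,5],[48,2],[51,2],[52,2],[54,5]]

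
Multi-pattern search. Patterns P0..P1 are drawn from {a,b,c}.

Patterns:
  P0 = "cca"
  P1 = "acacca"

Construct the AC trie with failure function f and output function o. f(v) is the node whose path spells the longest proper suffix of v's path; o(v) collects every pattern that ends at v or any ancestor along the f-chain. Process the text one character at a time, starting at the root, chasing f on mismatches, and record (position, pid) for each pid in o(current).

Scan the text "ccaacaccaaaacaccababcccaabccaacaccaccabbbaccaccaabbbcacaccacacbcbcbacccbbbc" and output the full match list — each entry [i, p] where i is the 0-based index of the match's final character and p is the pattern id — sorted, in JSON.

Build automaton:
Trie (insert patterns):
  0='ε' goto a→4 c→1
  1='c' goto c→2
  2='cc' goto a→3
  3='cca' goto ·  ←P0
  4='a' goto c→5
  5='ac' goto a→6
  6='aca' goto c→7
  7='acac' goto c→8
  8='acacc' goto a→9
  9='acacca' goto ·  ←P1

Failure links (BFS by depth):
  n1('c'): parent n0 fail=0; on 'c' 0 → fail=0;  out ∅∪∅=∅
  n4('a'): parent n0 fail=0; on 'a' 0 → fail=0;  out ∅∪∅=∅
  n2('cc'): parent n1 fail=0; on 'c' 0 → fail=1;  out ∅∪∅=∅
  n5('ac'): parent n4 fail=0; on 'c' 0 → fail=1;  out ∅∪∅=∅
  n3('cca'): parent n2 fail=1; on 'a' 1→0 → fail=4;  out {0}∪∅={0}
  n6('aca'): parent n5 fail=1; on 'a' 1→0 → fail=4;  out ∅∪∅=∅
  n7('acac'): parent n6 fail=4; on 'c' 4 → fail=5;  out ∅∪∅=∅
  n8('acacc'): parent n7 fail=5; on 'c' 5→1 → fail=2;  out ∅∪∅=∅
  n9('acacca'): parent n8 fail=2; on 'a' 2 → fail=3;  out {1}∪{0}={0,1}

Run:
i=0 'c': node 0→1
i=1 'c': node 1→2
i=2 'a': node 2→3  emit P0@[0:2]
i=3 'a': node 3→4 ·f
i=4 'c': node 4→5
i=5 'a': node 5→6
i=6 'c': node 6→7
i=7 'c': node 7→8
i=8 'a': node 8→9  emit P0@[6:8],P1@[3:8]
i=9 'a': node 9→4 ·f
i=10 'a': node 4→4 ·f
i=11 'a': node 4→4 ·f
i=12 'c': node 4→5
i=13 'a': node 5→6
i=14 'c': node 6→7
i=15 'c': node 7→8
i=16 'a': node 8→9  emit P0@[14:16],P1@[11:16]
i=17 'b': node 9→0 ·f
i=18 'a': node 0→4
i=19 'b': node 4→0 ·f
i=20 'c': node 0→1
i=21 'c': node 1→2
i=22 'c': node 2→2 ·f
i=23 'a': node 2→3  emit P0@[21:23]
i=24 'a': node 3→4 ·f
i=25 'b': node 4→0 ·f
i=26 'c': node 0→1
i=27 'c': node 1→2
i=28 'a': node 2→3  emit P0@[26:28]
i=29 'a': node 3→4 ·f
i=30 'c': node 4→5
i=31 'a': node 5→6
i=32 'c': node 6→7
i=33 'c': node 7→8
i=34 'a': node 8→9  emit P0@[32:34],P1@[29:34]
i=35 'c': node 9→5 ·f
i=36 'c': node 5→2 ·f
i=37 'a': node 2→3  emit P0@[35:37]
i=38 'b': node 3→0 ·f
i=39 'b': node 0→0
i=40 'b': node 0→0
i=41 'a': node 0→4
i=42 'c': node 4→5
i=43 'c': node 5→2 ·f
i=44 'a': node 2→3  emit P0@[42:44]
i=45 'c': node 3→5 ·f
i=46 'c': node 5→2 ·f
i=47 'a': node 2→3  emit P0@[45:47]
i=48 'a': node 3→4 ·f
i=49 'b': node 4→0 ·f
i=50 'b': node 0→0
i=51 'b': node 0→0
i=52 'c': node 0→1
i=53 'a': node 1→4 ·f
i=54 'c': node 4→5
i=55 'a': node 5→6
i=56 'c': node 6→7
i=57 'c': node 7→8
i=58 'a': node 8→9  emit P0@[56:58],P1@[53:58]
i=59 'c': node 9→5 ·f
i=60 'a': node 5→6
i=61 'c': node 6→7
i=62 'b': node 7→0 ·f
i=63 'c': node 0→1
i=64 'b': node 1→0 ·f
i=65 'c': node 0→1
i=66 'b': node 1→0 ·f
i=67 'a': node 0→4
i=68 'c': node 4→5
i=69 'c': node 5→2 ·f
i=70 'c': node 2→2 ·f
i=71 'b': node 2→0 ·f
i=72 'b': node 0→0
i=73 'b': node 0→0
i=74 'c': node 0→1

Result: [[2,0],[8,0],[8,1],[16,0],[16,1],[23,0],[28,0],[34,0],[34,1],[37,0],[44,0],[47,0],[58,0],[58,1]]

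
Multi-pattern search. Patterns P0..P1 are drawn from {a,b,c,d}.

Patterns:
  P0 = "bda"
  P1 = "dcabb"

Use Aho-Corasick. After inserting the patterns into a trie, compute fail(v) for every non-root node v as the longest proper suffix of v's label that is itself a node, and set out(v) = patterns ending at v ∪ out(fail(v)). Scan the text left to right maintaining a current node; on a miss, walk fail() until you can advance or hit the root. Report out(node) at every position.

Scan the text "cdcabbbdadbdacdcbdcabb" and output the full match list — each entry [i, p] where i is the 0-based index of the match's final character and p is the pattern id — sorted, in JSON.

Construct AC machine:
Trie (insert patterns):
  0='ε' goto b→1 d→4
  1='b' goto d→2
  2='bd' goto a→3
  3='bda' goto ·  [P0 ends]
  4='d' goto c→5
  5='dc' goto a→6
  6='dca' goto b→7
  7='dcab' goto b→8
  8='dcabb' goto ·  [P1 ends]

BFS fail/out derivation:
  fail(1) 'b': from fail(0)=0 chase 'b': 0 ⇒ 0;  out=∅∪out(0)=∅
  fail(4) 'd': from fail(0)=0 chase 'd': 0 ⇒ 0;  out=∅∪out(0)=∅
  fail(2) 'bd': from fail(1)=0 chase 'd': 0 ⇒ 4;  out=∅∪out(4)=∅
  fail(5) 'dc': from fail(4)=0 chase 'c': 0 ⇒ 0;  out=∅∪out(0)=∅
  fail(3) 'bda': from fail(2)=4 chase 'a': 4→0 ⇒ 0;  out={0}∪out(0)={0}
  fail(6) 'dca': from fail(5)=0 chase 'a': 0 ⇒ 0;  out=∅∪out(0)=∅
  fail(7) 'dcab': from fail(6)=0 chase 'b': 0 ⇒ 1;  out=∅∪out(1)=∅
  fail(8) 'dcabb': from fail(7)=1 chase 'b': 1→0 ⇒ 1;  out={1}∪out(1)={1}

Text stream:
i=0 'c': node 0→0
i=1 'd': node 0→4
i=2 'c': node 4→5
i=3 'a': node 5→6
i=4 'b': node 6→7
i=5 'b': node 7→8  → match P1@[1:5]
i=6 'b': node 8→1 ·f
i=7 'd': node 1→2
i=8 'a': node 2→3  → match P0@[6:8]
i=9 'd': node 3→4 ·f
i=10 'b': node 4→1 ·f
i=11 'd': node 1→2
i=12 'a': node 2→3  → match P0@[10:12]
i=13 'c': node 3→0 ·f
i=14 'd': node 0→4
i=15 'c': node 4→5
i=16 'b': node 5→1 ·f
i=17 'd': node 1→2
i=18 'c': node 2→5 ·f
i=19 'a': node 5→6
i=20 'b': node 6→7
i=21 'b': node 7→8  → match P1@[17:21]

Result: [[5,1],[8,0],[12,0],[21,1]]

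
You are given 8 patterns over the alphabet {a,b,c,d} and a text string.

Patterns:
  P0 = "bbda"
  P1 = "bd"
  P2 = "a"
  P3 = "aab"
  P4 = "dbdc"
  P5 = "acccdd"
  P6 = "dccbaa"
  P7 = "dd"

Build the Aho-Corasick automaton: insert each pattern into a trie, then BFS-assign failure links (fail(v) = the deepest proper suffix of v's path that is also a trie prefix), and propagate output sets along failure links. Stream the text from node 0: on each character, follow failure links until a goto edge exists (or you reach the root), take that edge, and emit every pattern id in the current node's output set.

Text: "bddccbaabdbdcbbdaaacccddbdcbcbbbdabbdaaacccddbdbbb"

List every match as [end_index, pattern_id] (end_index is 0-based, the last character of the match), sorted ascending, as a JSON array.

Build automaton:
Trie nodes:
  0='ε' goto a→6 b→1 d→9
  1='b' goto b→2 d→5
  2='bb' goto d→3
  3='bbd' goto a→4
  4='bbda' goto ·  [P0 ends]
  5='bd' goto ·  [P1 ends]
  6='a' goto a→7 c→13  [P2 ends]
  7='aa' goto b→8
  8='aab' goto ·  [P3 ends]
  9='d' goto b→10 c→18 d→23
  10='db' goto d→11
  11='dbd' goto c→12
  12='dbdc' goto ·  [P4 ends]
  13='ac' goto c→14
  14='acc' goto c→15
  15='accc' goto d→16
  16='acccd' goto d→17
  17='acccdd' goto ·  [P5 ends]
  18='dc' goto c→19
  19='dcc' goto b→20
  20='dccb' goto a→21
  21='dccba' goto a→22
  22='dccbaa' goto ·  [P6 ends]
  23='dd' goto ·  [P7 ends]

Failure links (BFS by depth):
  fail(1) 'b': from fail(0)=0 chase 'b': 0 ⇒ 0;  out=∅∪out(0)=∅
  fail(6) 'a': from fail(0)=0 chase 'a': 0 ⇒ 0;  out={2}∪out(0)={2}
  fail(9) 'd': from fail(0)=0 chase 'd': 0 ⇒ 0;  out=∅∪out(0)=∅
  fail(2) 'bb': from fail(1)=0 chase 'b': 0 ⇒ 1;  out=∅∪out(1)=∅
  fail(5) 'bd': from fail(1)=0 chase 'd': 0 ⇒ 9;  out={1}∪out(9)={1}
  fail(7) 'aa': from fail(6)=0 chase 'a': 0 ⇒ 6;  out=∅∪out(6)={2}
  fail(10) 'db': from fail(9)=0 chase 'b': 0 ⇒ 1;  out=∅∪out(1)=∅
  fail(13) 'ac': from fail(6)=0 chase 'c': 0 ⇒ 0;  out=∅∪out(0)=∅
  fail(18) 'dc': from fail(9)=0 chase 'c': 0 ⇒ 0;  out=∅∪out(0)=∅
  fail(23) 'dd': from fail(9)=0 chase 'd': 0 ⇒ 9;  out={7}∪out(9)={7}
  fail(3) 'bbd': from fail(2)=1 chase 'd': 1 ⇒ 5;  out=∅∪out(5)={1}
  fail(8) 'aab': from fail(7)=6 chase 'b': 6→0 ⇒ 1;  out={3}∪out(1)={3}
  fail(11) 'dbd': from fail(10)=1 chase 'd': 1 ⇒ 5;  out=∅∪out(5)={1}
  fail(14) 'acc': from fail(13)=0 chase 'c': 0 ⇒ 0;  out=∅∪out(0)=∅
  fail(19) 'dcc': from fail(18)=0 chase 'c': 0 ⇒ 0;  out=∅∪out(0)=∅
  fail(4) 'bbda': from fail(3)=5 chase 'a': 5→9→0 ⇒ 6;  out={0}∪out(6)={0,2}
  fail(12) 'dbdc': from fail(11)=5 chase 'c': 5→9 ⇒ 18;  out={4}∪out(18)={4}
  fail(15) 'accc': from fail(14)=0 chase 'c': 0 ⇒ 0;  out=∅∪out(0)=∅
  fail(20) 'dccb': from fail(19)=0 chase 'b': 0 ⇒ 1;  out=∅∪out(1)=∅
  fail(16) 'acccd': from fail(15)=0 chase 'd': 0 ⇒ 9;  out=∅∪out(9)=∅
  fail(21) 'dccba': from fail(20)=1 chase 'a': 1→0 ⇒ 6;  out=∅∪out(6)={2}
  fail(17) 'acccdd': from fail(16)=9 chase 'd': 9 ⇒ 23;  out={5}∪out(23)={5,7}
  fail(22) 'dccbaa': from fail(21)=6 chase 'a': 6 ⇒ 7;  out={6}∪out(7)={2,6}

Run:
pos 0 'b': at 1
pos 1 'd': at 5  ** P1@[0:1]
pos 2 'd': at 23 (via fail)  ** P7@[1:2]
pos 3 'c': at 18 (via fail)
pos 4 'c': at 19
pos 5 'b': at 20
pos 6 'a': at 21  ** P2@[6:6]
pos 7 'a': at 22  ** P2@[7:7],P6@[2:7]
pos 8 'b': at 8 (via fail)  ** P3@[6:8]
pos 9 'd': at 5 (via fail)  ** P1@[8:9]
pos 10 'b': at 10 (via fail)
pos 11 'd': at 11  ** P1@[10:11]
pos 12 'c': at 12  ** P4@[9:12]
pos 13 'b': at 1 (via fail)
pos 14 'b': at 2
pos 15 'd': at 3  ** P1@[14:15]
pos 16 'a': at 4  ** P0@[13:16],P2@[16:16]
pos 17 'a': at 7 (via fail)  ** P2@[17:17]
pos 18 'a': at 7 (via fail)  ** P2@[18:18]
pos 19 'c': at 13 (via fail)
pos 20 'c': at 14
pos 21 'c': at 15
pos 22 'd': at 16
pos 23 'd': at 17  ** P5@[18:23],P7@[22:23]
pos 24 'b': at 10 (via fail)
pos 25 'd': at 11  ** P1@[24:25]
pos 26 'c': at 12  ** P4@[23:26]
pos 27 'b': at 1 (via fail)
pos 28 'c': at 0 (via fail)
pos 29 'b': at 1
pos 30 'b': at 2
pos 31 'b': at 2 (via fail)
pos 32 'd': at 3  ** P1@[31:32]
pos 33 'a': at 4  ** P0@[30:33],P2@[33:33]
pos 34 'b': at 1 (via fail)
pos 35 'b': at 2
pos 36 'd': at 3  ** P1@[35:36]
pos 37 'a': at 4  ** P0@[34:37],P2@[37:37]
pos 38 'a': at 7 (via fail)  ** P2@[38:38]
pos 39 'a': at 7 (via fail)  ** P2@[39:39]
pos 40 'c': at 13 (via fail)
pos 41 'c': at 14
pos 42 'c': at 15
pos 43 'd': at 16
pos 44 'd': at 17  ** P5@[39:44],P7@[43:44]
pos 45 'b': at 10 (via fail)
pos 46 'd': at 11  ** P1@[45:46]
pos 47 'b': at 10 (via fail)
pos 48 'b': at 2 (via fail)
pos 49 'b': at 2 (via fail)

Matches: [[1,1],[2,7],[6,2],[7,2],[7,6],[8,3],[9,1],[11,1],[12,4],[15,1],[16,0],[16,2],[17,2],[18,2],[23,5],[23,7],[25,1],[26,4],[32,1],[33,0],[33,2],[36,1],[37,0],[37,2],[38,2],[39,2],[44,5],[44,7],[46,1]]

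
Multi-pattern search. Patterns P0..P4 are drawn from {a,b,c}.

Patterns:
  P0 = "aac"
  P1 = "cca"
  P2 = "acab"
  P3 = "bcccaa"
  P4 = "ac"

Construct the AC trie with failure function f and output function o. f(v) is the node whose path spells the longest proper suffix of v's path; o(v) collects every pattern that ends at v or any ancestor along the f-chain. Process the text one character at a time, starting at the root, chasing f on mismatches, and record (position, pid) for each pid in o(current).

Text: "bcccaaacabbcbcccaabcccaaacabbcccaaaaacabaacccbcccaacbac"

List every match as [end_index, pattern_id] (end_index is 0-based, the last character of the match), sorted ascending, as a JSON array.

Construct AC machine:
Trie (insert patterns):
  n0 'ε': a→1 b→10 c→4
  n1 'a': a→2 c→7
  n2 'aa': c→3
  n3 'aac': ·  ←P0
  n4 'c': c→5
  n5 'cc': a→6
  n6 'cca': ·  ←P1
  n7 'ac': a→8  ←P4
  n8 'aca': b→9
  n9 'acab': ·  ←P2
  n10 'b': c→11
  n11 'bc': c→12
  n12 'bcc': c→13
  n13 'bccc': a→14
  n14 'bccca': a→15
  n15 'bcccaa': ·  ←P3

BFS fail/out derivation:
  n1('a'): parent n0 fail=0; on 'a' 0 → fail=0;  out ∅∪∅=∅
  n4('c'): parent n0 fail=0; on 'c' 0 → fail=0;  out ∅∪∅=∅
  n10('b'): parent n0 fail=0; on 'b' 0 → fail=0;  out ∅∪∅=∅
  n2('aa'): parent n1 fail=0; on 'a' 0 → fail=1;  out ∅∪∅=∅
  n5('cc'): parent n4 fail=0; on 'c' 0 → fail=4;  out ∅∪∅=∅
  n7('ac'): parent n1 fail=0; on 'c' 0 → fail=4;  out {4}∪∅={4}
  n11('bc'): parent n10 fail=0; on 'c' 0 → fail=4;  out ∅∪∅=∅
  n3('aac'): parent n2 fail=1; on 'c' 1 → fail=7;  out {0}∪{4}={0,4}
  n6('cca'): parent n5 fail=4; on 'a' 4→0 → fail=1;  out {1}∪∅={1}
  n8('aca'): parent n7 fail=4; on 'a' 4→0 → fail=1;  out ∅∪∅=∅
  n12('bcc'): parent n11 fail=4; on 'c' 4 → fail=5;  out ∅∪∅=∅
  n9('acab'): parent n8 fail=1; on 'b' 1→0 → fail=10;  out {2}∪∅={2}
  n13('bccc'): parent n12 fail=5; on 'c' 5→4 → fail=5;  out ∅∪∅=∅
  n14('bccca'): parent n13 fail=5; on 'a' 5 → fail=6;  out ∅∪{1}={1}
  n15('bcccaa'): parent n14 fail=6; on 'a' 6→1 → fail=2;  out {3}∪∅={3}

Scan:
i=0 'b': node 0→10
i=1 'c': node 10→11
i=2 'c': node 11→12
i=3 'c': node 12→13
i=4 'a': node 13→14  emit P1@[2:4]
i=5 'a': node 14→15  emit P3@[0:5]
i=6 'a': node 15→2 (via fail)
i=7 'c': node 2→3  emit P0@[5:7],P4@[6:7]
i=8 'a': node 3→8 (via fail)
i=9 'b': node 8→9  emit P2@[6:9]
i=10 'b': node 9→10 (via fail)
i=11 'c': node 10→11
i=12 'b': node 11→10 (via fail)
i=13 'c': node 10→11
i=14 'c': node 11→12
i=15 'c': node 12→13
i=16 'a': node 13→14  emit P1@[14:16]
i=17 'a': node 14→15  emit P3@[12:17]
i=18 'b': node 15→10 (via fail)
i=19 'c': node 10→11
i=20 'c': node 11→12
i=21 'c': node 12→13
i=22 'a': node 13→14  emit P1@[20:22]
i=23 'a': node 14→15  emit P3@[18:23]
i=24 'a': node 15→2 (via fail)
i=25 'c': node 2→3  emit P0@[23:25],P4@[24:25]
i=26 'a': node 3→8 (via fail)
i=27 'b': node 8→9  emit P2@[24:27]
i=28 'b': node 9→10 (via fail)
i=29 'c': node 10→11
i=30 'c': node 11→12
i=31 'c': node 12→13
i=32 'a': node 13→14  emit P1@[30:32]
i=33 'a': node 14→15  emit P3@[28:33]
i=34 'a': node 15→2 (via fail)
i=35 'a': node 2→2 (via fail)
i=36 'a': node 2→2 (via fail)
i=37 'c': node 2→3  emit P0@[35:37],P4@[36:37]
i=38 'a': node 3→8 (via fail)
i=39 'b': node 8→9  emit P2@[36:39]
i=40 'a': node 9→1 (via fail)
i=41 'a': node 1→2
i=42 'c': node 2→3  emit P0@[40:42],P4@[41:42]
i=43 'c': node 3→5 (via fail)
i=44 'c': node 5→5 (via fail)
i=45 'b': node 5→10 (via fail)
i=46 'c': node 10→11
i=47 'c': node 11→12
i=48 'c': node 12→13
i=49 'a': node 13→14  emit P1@[47:49]
i=50 'a': node 14→15  emit P3@[45:50]
i=51 'c': node 15→3 (via fail)  emit P0@[49:51],P4@[50:51]
i=52 'b': node 3→10 (via fail)
i=53 'a': node 10→1 (via fail)
i=54 'c': node 1→7  emit P4@[53:54]

All matches (sorted): [[4,1],[5,3],[7,0],[7,4],[9,2],[16,1],[17,3],[22,1],[23,3],[25,0],[25,4],[27,2],[32,1],[33,3],[37,0],[37,4],[39,2],[42,0],[42,4],[49,1],[50,3],[51,0],[51,4],[54,4]]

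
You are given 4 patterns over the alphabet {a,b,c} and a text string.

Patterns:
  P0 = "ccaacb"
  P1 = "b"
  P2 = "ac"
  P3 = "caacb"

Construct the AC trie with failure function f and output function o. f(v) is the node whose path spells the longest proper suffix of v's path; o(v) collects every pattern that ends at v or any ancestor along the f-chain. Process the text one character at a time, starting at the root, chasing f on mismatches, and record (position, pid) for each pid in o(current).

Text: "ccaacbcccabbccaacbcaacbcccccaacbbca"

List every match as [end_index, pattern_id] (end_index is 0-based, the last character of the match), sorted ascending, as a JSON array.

Construct AC machine:
Trie nodes:
  n0 'ε': a→8 b→7 c→1
  n1 'c': a→10 c→2
  n2 'cc': a→3
  n3 'cca': a→4
  n4 'ccaa': c→5
  n5 'ccaac': b→6
  n6 'ccaacb': ·  ←P0
  n7 'b': ·  ←P1
  n8 'a': c→9
  n9 'ac': ·  ←P2
  n10 'ca': a→11
  n11 'caa': c→12
  n12 'caac': b→13
  n13 'caacb': ·  ←P3

Failure links (BFS by depth):
  fail(1) 'c': from fail(0)=0 chase 'c': 0 ⇒ 0;  out=∅∪out(0)=∅
  fail(7) 'b': from fail(0)=0 chase 'b': 0 ⇒ 0;  out={1}∪out(0)={1}
  fail(8) 'a': from fail(0)=0 chase 'a': 0 ⇒ 0;  out=∅∪out(0)=∅
  fail(2) 'cc': from fail(1)=0 chase 'c': 0 ⇒ 1;  out=∅∪out(1)=∅
  fail(9) 'ac': from fail(8)=0 chase 'c': 0 ⇒ 1;  out={2}∪out(1)={2}
  fail(10) 'ca': from fail(1)=0 chase 'a': 0 ⇒ 8;  out=∅∪out(8)=∅
  fail(3) 'cca': from fail(2)=1 chase 'a': 1 ⇒ 10;  out=∅∪out(10)=∅
  fail(11) 'caa': from fail(10)=8 chase 'a': 8→0 ⇒ 8;  out=∅∪out(8)=∅
  fail(4) 'ccaa': from fail(3)=10 chase 'a': 10 ⇒ 11;  out=∅∪out(11)=∅
  fail(12) 'caac': from fail(11)=8 chase 'c': 8 ⇒ 9;  out=∅∪out(9)={2}
  fail(5) 'ccaac': from fail(4)=11 chase 'c': 11 ⇒ 12;  out=∅∪out(12)={2}
  fail(13) 'caacb': from fail(12)=9 chase 'b': 9→1→0 ⇒ 7;  out={3}∪out(7)={1,3}
  fail(6) 'ccaacb': from fail(5)=12 chase 'b': 12 ⇒ 13;  out={0}∪out(13)={0,1,3}

Run:
i=0 'c': node 0→1
i=1 'c': node 1→2
i=2 'a': node 2→3
i=3 'a': node 3→4
i=4 'c': node 4→5  → match P2@[3:4]
i=5 'b': node 5→6  → match P0@[0:5],P1@[5:5],P3@[1:5]
i=6 'c': node 6→1 (via fail)
i=7 'c': node 1→2
i=8 'c': node 2→2 (via fail)
i=9 'a': node 2→3
i=10 'b': node 3→7 (via fail)  → match P1@[10:10]
i=11 'b': node 7→7 (via fail)  → match P1@[11:11]
i=12 'c': node 7→1 (via fail)
i=13 'c': node 1→2
i=14 'a': node 2→3
i=15 'a': node 3→4
i=16 'c': node 4→5  → match P2@[15:16]
i=17 'b': node 5→6  → match P0@[12:17],P1@[17:17],P3@[13:17]
i=18 'c': node 6→1 (via fail)
i=19 'a': node 1→10
i=20 'a': node 10→11
i=21 'c': node 11→12  → match P2@[20:21]
i=22 'b': node 12→13  → match P1@[22:22],P3@[18:22]
i=23 'c': node 13→1 (via fail)
i=24 'c': node 1→2
i=25 'c': node 2→2 (via fail)
i=26 'c': node 2→2 (via fail)
i=27 'c': node 2→2 (via fail)
i=28 'a': node 2→3
i=29 'a': node 3→4
i=30 'c': node 4→5  → match P2@[29:30]
i=31 'b': node 5→6  → match P0@[26:31],P1@[31:31],P3@[27:31]
i=32 'b': node 6→7 (via fail)  → match P1@[32:32]
i=33 'c': node 7→1 (via fail)
i=34 'a': node 1→10

All matches (sorted): [[4,2],[5,0],[5,1],[5,3],[10,1],[11,1],[16,2],[17,0],[17,1],[17,3],[21,2],[22,1],[22,3],[30,2],[31,0],[31,1],[31,3],[32,1]]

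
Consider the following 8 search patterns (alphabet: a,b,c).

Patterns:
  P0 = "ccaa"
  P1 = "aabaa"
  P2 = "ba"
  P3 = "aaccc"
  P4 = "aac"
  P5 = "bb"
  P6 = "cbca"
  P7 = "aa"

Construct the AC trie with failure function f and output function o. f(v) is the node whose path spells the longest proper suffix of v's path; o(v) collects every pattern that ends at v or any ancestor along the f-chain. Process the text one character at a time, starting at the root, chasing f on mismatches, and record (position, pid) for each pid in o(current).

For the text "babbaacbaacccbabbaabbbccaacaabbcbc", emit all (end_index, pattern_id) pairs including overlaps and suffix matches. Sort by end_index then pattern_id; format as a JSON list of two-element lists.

Construct AC machine:
Trie nodes:
  0='ε' goto a→5 b→10 c→1
  1='c' goto b→16 c→2
  2='cc' goto a→3
  3='cca' goto a→4
  4='ccaa' goto ·  [P0 ends]
  5='a' goto a→6
  6='aa' goto b→7 c→12  [P7 ends]
  7='aab' goto a→8
  8='aaba' goto a→9
  9='aabaa' goto ·  [P1 ends]
  10='b' goto a→11 b→15
  11='ba' goto ·  [P2 ends]
  12='aac' goto c→13  [P4 ends]
  13='aacc' goto c→14
  14='aaccc' goto ·  [P3 ends]
  15='bb' goto ·  [P5 ends]
  16='cb' goto c→17
  17='cbc' goto a→18
  18='cbca' goto ·  [P6 ends]

Failure links (BFS by depth):
  fail(1) 'c': from fail(0)=0 chase 'c': 0 ⇒ 0;  out=∅∪out(0)=∅
  fail(5) 'a': from fail(0)=0 chase 'a': 0 ⇒ 0;  out=∅∪out(0)=∅
  fail(10) 'b': from fail(0)=0 chase 'b': 0 ⇒ 0;  out=∅∪out(0)=∅
  fail(2) 'cc': from fail(1)=0 chase 'c': 0 ⇒ 1;  out=∅∪out(1)=∅
  fail(6) 'aa': from fail(5)=0 chase 'a': 0 ⇒ 5;  out={7}∪out(5)={7}
  fail(11) 'ba': from fail(10)=0 chase 'a': 0 ⇒ 5;  out={2}∪out(5)={2}
  fail(15) 'bb': from fail(10)=0 chase 'b': 0 ⇒ 10;  out={5}∪out(10)={5}
  fail(16) 'cb': from fail(1)=0 chase 'b': 0 ⇒ 10;  out=∅∪out(10)=∅
  fail(3) 'cca': from fail(2)=1 chase 'a': 1→0 ⇒ 5;  out=∅∪out(5)=∅
  fail(7) 'aab': from fail(6)=5 chase 'b': 5→0 ⇒ 10;  out=∅∪out(10)=∅
  fail(12) 'aac': from fail(6)=5 chase 'c': 5→0 ⇒ 1;  out={4}∪out(1)={4}
  fail(17) 'cbc': from fail(16)=10 chase 'c': 10→0 ⇒ 1;  out=∅∪out(1)=∅
  fail(4) 'ccaa': from fail(3)=5 chase 'a': 5 ⇒ 6;  out={0}∪out(6)={0,7}
  fail(8) 'aaba': from fail(7)=10 chase 'a': 10 ⇒ 11;  out=∅∪out(11)={2}
  fail(13) 'aacc': from fail(12)=1 chase 'c': 1 ⇒ 2;  out=∅∪out(2)=∅
  fail(18) 'cbca': from fail(17)=1 chase 'a': 1→0 ⇒ 5;  out={6}∪out(5)={6}
  fail(9) 'aabaa': from fail(8)=11 chase 'a': 11→5 ⇒ 6;  out={1}∪out(6)={1,7}
  fail(14) 'aaccc': from fail(13)=2 chase 'c': 2→1 ⇒ 2;  out={3}∪out(2)={3}

Text stream:
[0] read 'b'  n0⇒n10
[1] read 'a'  n10⇒n11  ** P2@[0:1]
[2] read 'b'  n11⇒n10 ·f
[3] read 'b'  n10⇒n15  ** P5@[2:3]
[4] read 'a'  n15⇒n11 ·f  ** P2@[3:4]
[5] read 'a'  n11⇒n6 ·f  ** P7@[4:5]
[6] read 'c'  n6⇒n12  ** P4@[4:6]
[7] read 'b'  n12⇒n16 ·f
[8] read 'a'  n16⇒n11 ·f  ** P2@[7:8]
[9] read 'a'  n11⇒n6 ·f  ** P7@[8:9]
[10] read 'c'  n6⇒n12  ** P4@[8:10]
[11] read 'c'  n12⇒n13
[12] read 'c'  n13⇒n14  ** P3@[8:12]
[13] read 'b'  n14⇒n16 ·f
[14] read 'a'  n16⇒n11 ·f  ** P2@[13:14]
[15] read 'b'  n11⇒n10 ·f
[16] read 'b'  n10⇒n15  ** P5@[15:16]
[17] read 'a'  n15⇒n11 ·f  ** P2@[16:17]
[18] read 'a'  n11⇒n6 ·f  ** P7@[17:18]
[19] read 'b'  n6⇒n7
[20] read 'b'  n7⇒n15 ·f  ** P5@[19:20]
[21] read 'b'  n15⇒n15 ·f  ** P5@[20:21]
[22] read 'c'  n15⇒n1 ·f
[23] read 'c'  n1⇒n2
[24] read 'a'  n2⇒n3
[25] read 'a'  n3⇒n4  ** P0@[22:25],P7@[24:25]
[26] read 'c'  n4⇒n12 ·f  ** P4@[24:26]
[27] read 'a'  n12⇒n5 ·f
[28] read 'a'  n5⇒n6  ** P7@[27:28]
[29] read 'b'  n6⇒n7
[30] read 'b'  n7⇒n15 ·f  ** P5@[29:30]
[31] read 'c'  n15⇒n1 ·f
[32] read 'b'  n1⇒n16
[33] read 'c'  n16⇒n17

Result: [[1,2],[3,5],[4,2],[5,7],[6,4],[8,2],[9,7],[10,4],[12,3],[14,2],[16,5],[17,2],[18,7],[20,5],[21,5],[25,0],[25,7],[26,4],[28,7],[30,5]]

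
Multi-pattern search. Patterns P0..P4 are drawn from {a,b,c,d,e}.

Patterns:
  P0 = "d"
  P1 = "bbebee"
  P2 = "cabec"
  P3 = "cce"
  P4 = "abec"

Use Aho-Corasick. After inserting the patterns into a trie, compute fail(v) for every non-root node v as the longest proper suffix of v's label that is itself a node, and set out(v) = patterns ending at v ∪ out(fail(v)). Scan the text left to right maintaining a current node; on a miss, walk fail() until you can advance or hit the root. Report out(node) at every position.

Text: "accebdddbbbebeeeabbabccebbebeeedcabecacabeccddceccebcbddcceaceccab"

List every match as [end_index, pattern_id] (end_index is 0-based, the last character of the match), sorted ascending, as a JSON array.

Construct AC machine:
Trie nodes:
  n0 'ε': a→15 b→2 c→8 d→1
  n1 'd': ·  ←P0
  n2 'b': b→3
  n3 'bb': e→4
  n4 'bbe': b→5
  n5 'bbeb': e→6
  n6 'bbebe': e→7
  n7 'bbebee': ·  ←P1
  n8 'c': a→9 c→13
  n9 'ca': b→10
  n10 'cab': e→11
  n11 'cabe': c→12
  n12 'cabec': ·  ←P2
  n13 'cc': e→14
  n14 'cce': ·  ←P3
  n15 'a': b→16
  n16 'ab': e→17
  n17 'abe': c→18
  n18 'abec': ·  ←P4

BFS fail/out derivation:
  fail(1) 'd': from fail(0)=0 chase 'd': 0 ⇒ 0;  out={0}∪out(0)={0}
  fail(2) 'b': from fail(0)=0 chase 'b': 0 ⇒ 0;  out=∅∪out(0)=∅
  fail(8) 'c': from fail(0)=0 chase 'c': 0 ⇒ 0;  out=∅∪out(0)=∅
  fail(15) 'a': from fail(0)=0 chase 'a': 0 ⇒ 0;  out=∅∪out(0)=∅
  fail(3) 'bb': from fail(2)=0 chase 'b': 0 ⇒ 2;  out=∅∪out(2)=∅
  fail(9) 'ca': from fail(8)=0 chase 'a': 0 ⇒ 15;  out=∅∪out(15)=∅
  fail(13) 'cc': from fail(8)=0 chase 'c': 0 ⇒ 8;  out=∅∪out(8)=∅
  fail(16) 'ab': from fail(15)=0 chase 'b': 0 ⇒ 2;  out=∅∪out(2)=∅
  fail(4) 'bbe': from fail(3)=2 chase 'e': 2→0 ⇒ 0;  out=∅∪out(0)=∅
  fail(10) 'cab': from fail(9)=15 chase 'b': 15 ⇒ 16;  out=∅∪out(16)=∅
  fail(14) 'cce': from fail(13)=8 chase 'e': 8→0 ⇒ 0;  out={3}∪out(0)={3}
  fail(17) 'abe': from fail(16)=2 chase 'e': 2→0 ⇒ 0;  out=∅∪out(0)=∅
  fail(5) 'bbeb': from fail(4)=0 chase 'b': 0 ⇒ 2;  out=∅∪out(2)=∅
  fail(11) 'cabe': from fail(10)=16 chase 'e': 16 ⇒ 17;  out=∅∪out(17)=∅
  fail(18) 'abec': from fail(17)=0 chase 'c': 0 ⇒ 8;  out={4}∪out(8)={4}
  fail(6) 'bbebe': from fail(5)=2 chase 'e': 2→0 ⇒ 0;  out=∅∪out(0)=∅
  fail(12) 'cabec': from fail(11)=17 chase 'c': 17 ⇒ 18;  out={2}∪out(18)={2,4}
  fail(7) 'bbebee': from fail(6)=0 chase 'e': 0 ⇒ 0;  out={1}∪out(0)={1}

Scan:
i=0 'a': node 0→15
i=1 'c': node 15→8 (via fail)
i=2 'c': node 8→13
i=3 'e': node 13→14  emit P3@[1:3]
i=4 'b': node 14→2 (via fail)
i=5 'd': node 2→1 (via fail)  emit P0@[5:5]
i=6 'd': node 1→1 (via fail)  emit P0@[6:6]
i=7 'd': node 1→1 (via fail)  emit P0@[7:7]
i=8 'b': node 1→2 (via fail)
i=9 'b': node 2→3
i=10 'b': node 3→3 (via fail)
i=11 'e': node 3→4
i=12 'b': node 4→5
i=13 'e': node 5→6
i=14 'e': node 6→7  emit P1@[9:14]
i=15 'e': node 7→0 (via fail)
i=16 'a': node 0→15
i=17 'b': node 15→16
i=18 'b': node 16→3 (via fail)
i=19 'a': node 3→15 (via fail)
i=20 'b': node 15→16
i=21 'c': node 16→8 (via fail)
i=22 'c': node 8→13
i=23 'e': node 13→14  emit P3@[21:23]
i=24 'b': node 14→2 (via fail)
i=25 'b': node 2→3
i=26 'e': node 3→4
i=27 'b': node 4→5
i=28 'e': node 5→6
i=29 'e': node 6→7  emit P1@[24:29]
i=30 'e': node 7→0 (via fail)
i=31 'd': node 0→1  emit P0@[31:31]
i=32 'c': node 1→8 (via fail)
i=33 'a': node 8→9
i=34 'b': node 9→10
i=35 'e': node 10→11
i=36 'c': node 11→12  emit P2@[32:36],P4@[33:36]
i=37 'a': node 12→9 (via fail)
i=38 'c': node 9→8 (via fail)
i=39 'a': node 8→9
i=40 'b': node 9→10
i=41 'e': node 10→11
i=42 'c': node 11→12  emit P2@[38:42],P4@[39:42]
i=43 'c': node 12→13 (via fail)
i=44 'd': node 13→1 (via fail)  emit P0@[44:44]
i=45 'd': node 1→1 (via fail)  emit P0@[45:45]
i=46 'c': node 1→8 (via fail)
i=47 'e': node 8→0 (via fail)
i=48 'c': node 0→8
i=49 'c': node 8→13
i=50 'e': node 13→14  emit P3@[48:50]
i=51 'b': node 14→2 (via fail)
i=52 'c': node 2→8 (via fail)
i=53 'b': node 8→2 (via fail)
i=54 'd': node 2→1 (via fail)  emit P0@[54:54]
i=55 'd': node 1→1 (via fail)  emit P0@[55:55]
i=56 'c': node 1→8 (via fail)
i=57 'c': node 8→13
i=58 'e': node 13→14  emit P3@[56:58]
i=59 'a': node 14→15 (via fail)
i=60 'c': node 15→8 (via fail)
i=61 'e': node 8→0 (via fail)
i=62 'c': node 0→8
i=63 'c': node 8→13
i=64 'a': node 13→9 (via fail)
i=65 'b': node 9→10

All matches (sorted): [[3,3],[5,0],[6,0],[7,0],[14,1],[23,3],[29,1],[31,0],[36,2],[36,4],[42,2],[42,4],[44,0],[45,0],[50,3],[54,0],[55,0],[58,3]]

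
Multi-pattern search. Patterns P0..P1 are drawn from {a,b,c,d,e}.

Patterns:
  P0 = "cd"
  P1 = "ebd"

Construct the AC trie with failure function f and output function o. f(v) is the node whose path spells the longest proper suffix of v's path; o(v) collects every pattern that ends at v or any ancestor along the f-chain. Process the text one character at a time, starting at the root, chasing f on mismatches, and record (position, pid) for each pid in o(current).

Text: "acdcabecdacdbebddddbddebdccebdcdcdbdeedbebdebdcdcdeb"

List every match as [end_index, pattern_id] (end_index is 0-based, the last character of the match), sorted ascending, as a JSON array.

Build automaton:
Trie (insert patterns):
  0='ε' goto c→1 e→3
  1='c' goto d→2
  2='cd' goto ·  ←P0
  3='e' goto b→4
  4='eb' goto d→5
  5='ebd' goto ·  ←P1

BFS fail/out derivation:
  fail(1) 'c': from fail(0)=0 chase 'c': 0 ⇒ 0;  out=∅∪out(0)=∅
  fail(3) 'e': from fail(0)=0 chase 'e': 0 ⇒ 0;  out=∅∪out(0)=∅
  fail(2) 'cd': from fail(1)=0 chase 'd': 0 ⇒ 0;  out={0}∪out(0)={0}
  fail(4) 'eb': from fail(3)=0 chase 'b': 0 ⇒ 0;  out=∅∪out(0)=∅
  fail(5) 'ebd': from fail(4)=0 chase 'd': 0 ⇒ 0;  out={1}∪out(0)={1}

Scan:
[0] read 'a'  n0⇒n0
[1] read 'c'  n0⇒n1
[2] read 'd'  n1⇒n2  → match P0@[1:2]
[3] read 'c'  n2⇒n1 (via fail)
[4] read 'a'  n1⇒n0 (via fail)
[5] read 'b'  n0⇒n0
[6] read 'e'  n0⇒n3
[7] read 'c'  n3⇒n1 (via fail)
[8] read 'd'  n1⇒n2  → match P0@[7:8]
[9] read 'a'  n2⇒n0 (via fail)
[10] read 'c'  n0⇒n1
[11] read 'd'  n1⇒n2  → match P0@[10:11]
[12] read 'b'  n2⇒n0 (via fail)
[13] read 'e'  n0⇒n3
[14] read 'b'  n3⇒n4
[15] read 'd'  n4⇒n5  → match P1@[13:15]
[16] read 'd'  n5⇒n0 (via fail)
[17] read 'd'  n0⇒n0
[18] read 'd'  n0⇒n0
[19] read 'b'  n0⇒n0
[20] read 'd'  n0⇒n0
[21] read 'd'  n0⇒n0
[22] read 'e'  n0⇒n3
[23] read 'b'  n3⇒n4
[24] read 'd'  n4⇒n5  → match P1@[22:24]
[25] read 'c'  n5⇒n1 (via fail)
[26] read 'c'  n1⇒n1 (via fail)
[27] read 'e'  n1⇒n3 (via fail)
[28] read 'b'  n3⇒n4
[29] read 'd'  n4⇒n5  → match P1@[27:29]
[30] read 'c'  n5⇒n1 (via fail)
[31] read 'd'  n1⇒n2  → match P0@[30:31]
[32] read 'c'  n2⇒n1 (via fail)
[33] read 'd'  n1⇒n2  → match P0@[32:33]
[34] read 'b'  n2⇒n0 (via fail)
[35] read 'd'  n0⇒n0
[36] read 'e'  n0⇒n3
[37] read 'e'  n3⇒n3 (via fail)
[38] read 'd'  n3⇒n0 (via fail)
[39] read 'b'  n0⇒n0
[40] read 'e'  n0⇒n3
[41] read 'b'  n3⇒n4
[42] read 'd'  n4⇒n5  → match P1@[40:42]
[43] read 'e'  n5⇒n3 (via fail)
[44] read 'b'  n3⇒n4
[45] read 'd'  n4⇒n5  → match P1@[43:45]
[46] read 'c'  n5⇒n1 (via fail)
[47] read 'd'  n1⇒n2  → match P0@[46:47]
[48] read 'c'  n2⇒n1 (via fail)
[49] read 'd'  n1⇒n2  → match P0@[48:49]
[50] read 'e'  n2⇒n3 (via fail)
[51] read 'b'  n3⇒n4

Matches: [[2,0],[8,0],[11,0],[15,1],[24,1],[29,1],[31,0],[33,0],[42,1],[45,1],[47,0],[49,0]]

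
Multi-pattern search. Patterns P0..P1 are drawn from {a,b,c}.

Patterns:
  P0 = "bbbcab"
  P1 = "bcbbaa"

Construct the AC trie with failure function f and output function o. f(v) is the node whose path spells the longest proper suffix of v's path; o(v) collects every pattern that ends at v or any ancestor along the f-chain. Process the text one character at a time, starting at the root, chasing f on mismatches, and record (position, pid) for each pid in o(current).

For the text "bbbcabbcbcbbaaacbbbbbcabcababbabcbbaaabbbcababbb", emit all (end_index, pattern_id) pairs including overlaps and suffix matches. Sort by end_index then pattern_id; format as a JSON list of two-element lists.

Build:
Trie nodes:
  0='ε' goto b→1
  1='b' goto b→2 c→7
  2='bb' goto b→3
  3='bbb' goto c→4
  4='bbbc' goto a→5
  5='bbbca' goto b→6
  6='bbbcab' goto ·  [P0 ends]
  7='bc' goto b→8
  8='bcb' goto b→9
  9='bcbb' goto a→10
  10='bcbba' goto a→11
  11='bcbbaa' goto ·  [P1 ends]

BFS fail/out derivation:
  fail(1) 'b': from fail(0)=0 chase 'b': 0 ⇒ 0;  out=∅∪out(0)=∅
  fail(2) 'bb': from fail(1)=0 chase 'b': 0 ⇒ 1;  out=∅∪out(1)=∅
  fail(7) 'bc': from fail(1)=0 chase 'c': 0 ⇒ 0;  out=∅∪out(0)=∅
  fail(3) 'bbb': from fail(2)=1 chase 'b': 1 ⇒ 2;  out=∅∪out(2)=∅
  fail(8) 'bcb': from fail(7)=0 chase 'b': 0 ⇒ 1;  out=∅∪out(1)=∅
  fail(4) 'bbbc': from fail(3)=2 chase 'c': 2→1 ⇒ 7;  out=∅∪out(7)=∅
  fail(9) 'bcbb': from fail(8)=1 chase 'b': 1 ⇒ 2;  out=∅∪out(2)=∅
  fail(5) 'bbbca': from fail(4)=7 chase 'a': 7→0 ⇒ 0;  out=∅∪out(0)=∅
  fail(10) 'bcbba': from fail(9)=2 chase 'a': 2→1→0 ⇒ 0;  out=∅∪out(0)=∅
  fail(6) 'bbbcab': from fail(5)=0 chase 'b': 0 ⇒ 1;  out={0}∪out(1)={0}
  fail(11) 'bcbbaa': from fail(10)=0 chase 'a': 0 ⇒ 0;  out={1}∪out(0)={1}

Text stream:
pos 0 'b': at 1
pos 1 'b': at 2
pos 2 'b': at 3
pos 3 'c': at 4
pos 4 'a': at 5
pos 5 'b': at 6  ** P0@[0:5]
pos 6 'b': at 2 (via fail)
pos 7 'c': at 7 (via fail)
pos 8 'b': at 8
pos 9 'c': at 7 (via fail)
pos 10 'b': at 8
pos 11 'b': at 9
pos 12 'a': at 10
pos 13 'a': at 11  ** P1@[8:13]
pos 14 'a': at 0 (via fail)
pos 15 'c': at 0
pos 16 'b': at 1
pos 17 'b': at 2
pos 18 'b': at 3
pos 19 'b': at 3 (via fail)
pos 20 'b': at 3 (via fail)
pos 21 'c': at 4
pos 22 'a': at 5
pos 23 'b': at 6  ** P0@[18:23]
pos 24 'c': at 7 (via fail)
pos 25 'a': at 0 (via fail)
pos 26 'b': at 1
pos 27 'a': at 0 (via fail)
pos 28 'b': at 1
pos 29 'b': at 2
pos 30 'a': at 0 (via fail)
pos 31 'b': at 1
pos 32 'c': at 7
pos 33 'b': at 8
pos 34 'b': at 9
pos 35 'a': at 10
pos 36 'a': at 11  ** P1@[31:36]
pos 37 'a': at 0 (via fail)
pos 38 'b': at 1
pos 39 'b': at 2
pos 40 'b': at 3
pos 41 'c': at 4
pos 42 'a': at 5
pos 43 'b': at 6  ** P0@[38:43]
pos 44 'a': at 0 (via fail)
pos 45 'b': at 1
pos 46 'b': at 2
pos 47 'b': at 3

All matches (sorted): [[5,0],[13,1],[23,0],[36,1],[43,0]]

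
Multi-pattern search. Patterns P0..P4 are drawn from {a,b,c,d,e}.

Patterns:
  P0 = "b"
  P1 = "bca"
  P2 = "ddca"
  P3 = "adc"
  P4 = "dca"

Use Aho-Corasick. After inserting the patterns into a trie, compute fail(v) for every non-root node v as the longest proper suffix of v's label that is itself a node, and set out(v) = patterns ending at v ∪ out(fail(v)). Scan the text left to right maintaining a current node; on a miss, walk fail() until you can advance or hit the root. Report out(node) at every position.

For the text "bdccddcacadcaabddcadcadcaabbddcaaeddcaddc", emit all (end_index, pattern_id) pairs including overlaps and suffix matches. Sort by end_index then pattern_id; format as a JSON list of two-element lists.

Build automaton:
Trie (insert patterns):
  n0 'ε': a→8 b→1 d→4
  n1 'b': c→2  ←P0
  n2 'bc': a→3
  n3 'bca': ·  ←P1
  n4 'd': c→11 d→5
  n5 'dd': c→6
  n6 'ddc': a→7
  n7 'ddca': ·  ←P2
  n8 'a': d→9
  n9 'ad': c→10
  n10 'adc': ·  ←P3
  n11 'dc': a→12
  n12 'dca': ·  ←P4

Failure links (BFS by depth):
  n1('b'): parent n0 fail=0; on 'b' 0 → fail=0;  out {0}∪∅={0}
  n4('d'): parent n0 fail=0; on 'd' 0 → fail=0;  out ∅∪∅=∅
  n8('a'): parent n0 fail=0; on 'a' 0 → fail=0;  out ∅∪∅=∅
  n2('bc'): parent n1 fail=0; on 'c' 0 → fail=0;  out ∅∪∅=∅
  n5('dd'): parent n4 fail=0; on 'd' 0 → fail=4;  out ∅∪∅=∅
  n9('ad'): parent n8 fail=0; on 'd' 0 → fail=4;  out ∅∪∅=∅
  n11('dc'): parent n4 fail=0; on 'c' 0 → fail=0;  out ∅∪∅=∅
  n3('bca'): parent n2 fail=0; on 'a' 0 → fail=8;  out {1}∪∅={1}
  n6('ddc'): parent n5 fail=4; on 'c' 4 → fail=11;  out ∅∪∅=∅
  n10('adc'): parent n9 fail=4; on 'c' 4 → fail=11;  out {3}∪∅={3}
  n12('dca'): parent n11 fail=0; on 'a' 0 → fail=8;  out {4}∪∅={4}
  n7('ddca'): parent n6 fail=11; on 'a' 11 → fail=12;  out {2}∪{4}={2,4}

Scan:
[0] read 'b'  n0⇒n1  → match P0@[0:0]
[1] read 'd'  n1⇒n4 (via fail)
[2] read 'c'  n4⇒n11
[3] read 'c'  n11⇒n0 (via fail)
[4] read 'd'  n0⇒n4
[5] read 'd'  n4⇒n5
[6] read 'c'  n5⇒n6
[7] read 'a'  n6⇒n7  → match P2@[4:7],P4@[5:7]
[8] read 'c'  n7⇒n0 (via fail)
[9] read 'a'  n0⇒n8
[10] read 'd'  n8⇒n9
[11] read 'c'  n9⇒n10  → match P3@[9:11]
[12] read 'a'  n10⇒n12 (via fail)  → match P4@[10:12]
[13] read 'a'  n12⇒n8 (via fail)
[14] read 'b'  n8⇒n1 (via fail)  → match P0@[14:14]
[15] read 'd'  n1⇒n4 (via fail)
[16] read 'd'  n4⇒n5
[17] read 'c'  n5⇒n6
[18] read 'a'  n6⇒n7  → match P2@[15:18],P4@[16:18]
[19] read 'd'  n7⇒n9 (via fail)
[20] read 'c'  n9⇒n10  → match P3@[18:20]
[21] read 'a'  n10⇒n12 (via fail)  → match P4@[19:21]
[22] read 'd'  n12⇒n9 (via fail)
[23] read 'c'  n9⇒n10  → match P3@[21:23]
[24] read 'a'  n10⇒n12 (via fail)  → match P4@[22:24]
[25] read 'a'  n12⇒n8 (via fail)
[26] read 'b'  n8⇒n1 (via fail)  → match P0@[26:26]
[27] read 'b'  n1⇒n1 (via fail)  → match P0@[27:27]
[28] read 'd'  n1⇒n4 (via fail)
[29] read 'd'  n4⇒n5
[30] read 'c'  n5⇒n6
[31] read 'a'  n6⇒n7  → match P2@[28:31],P4@[29:31]
[32] read 'a'  n7⇒n8 (via fail)
[33] read 'e'  n8⇒n0 (via fail)
[34] read 'd'  n0⇒n4
[35] read 'd'  n4⇒n5
[36] read 'c'  n5⇒n6
[37] read 'a'  n6⇒n7  → match P2@[34:37],P4@[35:37]
[38] read 'd'  n7⇒n9 (via fail)
[39] read 'd'  n9⇒n5 (via fail)
[40] read 'c'  n5⇒n6

All matches (sorted): [[0,0],[7,2],[7,4],[11,3],[12,4],[14,0],[18,2],[18,4],[20,3],[21,4],[23,3],[24,4],[26,0],[27,0],[31,2],[31,4],[37,2],[37,4]]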